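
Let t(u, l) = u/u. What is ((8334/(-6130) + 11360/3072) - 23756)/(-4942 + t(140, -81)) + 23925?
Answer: 34790107449397/1453839840 ≈ 23930.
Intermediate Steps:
t(u, l) = 1
((8334/(-6130) + 11360/3072) - 23756)/(-4942 + t(140, -81)) + 23925 = ((8334/(-6130) + 11360/3072) - 23756)/(-4942 + 1) + 23925 = ((8334*(-1/6130) + 11360*(1/3072)) - 23756)/(-4941) + 23925 = ((-4167/3065 + 355/96) - 23756)*(-1/4941) + 23925 = (688043/294240 - 23756)*(-1/4941) + 23925 = -6989277397/294240*(-1/4941) + 23925 = 6989277397/1453839840 + 23925 = 34790107449397/1453839840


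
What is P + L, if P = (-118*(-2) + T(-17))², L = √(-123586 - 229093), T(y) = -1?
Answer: 55225 + I*√352679 ≈ 55225.0 + 593.87*I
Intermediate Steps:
L = I*√352679 (L = √(-352679) = I*√352679 ≈ 593.87*I)
P = 55225 (P = (-118*(-2) - 1)² = (236 - 1)² = 235² = 55225)
P + L = 55225 + I*√352679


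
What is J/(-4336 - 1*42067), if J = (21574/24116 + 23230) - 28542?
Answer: 64041309/559527374 ≈ 0.11446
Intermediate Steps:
J = -64041309/12058 (J = (21574*(1/24116) + 23230) - 28542 = (10787/12058 + 23230) - 28542 = 280118127/12058 - 28542 = -64041309/12058 ≈ -5311.1)
J/(-4336 - 1*42067) = -64041309/(12058*(-4336 - 1*42067)) = -64041309/(12058*(-4336 - 42067)) = -64041309/12058/(-46403) = -64041309/12058*(-1/46403) = 64041309/559527374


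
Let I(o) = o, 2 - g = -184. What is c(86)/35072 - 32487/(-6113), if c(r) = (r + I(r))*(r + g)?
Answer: 22271479/3349924 ≈ 6.6484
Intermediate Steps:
g = 186 (g = 2 - 1*(-184) = 2 + 184 = 186)
c(r) = 2*r*(186 + r) (c(r) = (r + r)*(r + 186) = (2*r)*(186 + r) = 2*r*(186 + r))
c(86)/35072 - 32487/(-6113) = (2*86*(186 + 86))/35072 - 32487/(-6113) = (2*86*272)*(1/35072) - 32487*(-1/6113) = 46784*(1/35072) + 32487/6113 = 731/548 + 32487/6113 = 22271479/3349924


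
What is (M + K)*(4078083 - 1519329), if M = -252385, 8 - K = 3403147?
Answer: -9353586657096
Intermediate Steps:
K = -3403139 (K = 8 - 1*3403147 = 8 - 3403147 = -3403139)
(M + K)*(4078083 - 1519329) = (-252385 - 3403139)*(4078083 - 1519329) = -3655524*2558754 = -9353586657096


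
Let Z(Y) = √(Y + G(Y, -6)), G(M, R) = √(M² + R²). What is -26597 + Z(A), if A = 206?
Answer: -26597 + √(206 + 2*√10618) ≈ -26577.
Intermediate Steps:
Z(Y) = √(Y + √(36 + Y²)) (Z(Y) = √(Y + √(Y² + (-6)²)) = √(Y + √(Y² + 36)) = √(Y + √(36 + Y²)))
-26597 + Z(A) = -26597 + √(206 + √(36 + 206²)) = -26597 + √(206 + √(36 + 42436)) = -26597 + √(206 + √42472) = -26597 + √(206 + 2*√10618)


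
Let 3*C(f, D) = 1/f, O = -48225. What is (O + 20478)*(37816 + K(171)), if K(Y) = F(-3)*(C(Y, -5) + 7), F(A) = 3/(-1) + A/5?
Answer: -99615207624/95 ≈ -1.0486e+9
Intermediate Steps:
F(A) = -3 + A/5 (F(A) = 3*(-1) + A*(1/5) = -3 + A/5)
C(f, D) = 1/(3*f)
K(Y) = -126/5 - 6/(5*Y) (K(Y) = (-3 + (1/5)*(-3))*(1/(3*Y) + 7) = (-3 - 3/5)*(7 + 1/(3*Y)) = -18*(7 + 1/(3*Y))/5 = -126/5 - 6/(5*Y))
(O + 20478)*(37816 + K(171)) = (-48225 + 20478)*(37816 + (6/5)*(-1 - 21*171)/171) = -27747*(37816 + (6/5)*(1/171)*(-1 - 3591)) = -27747*(37816 + (6/5)*(1/171)*(-3592)) = -27747*(37816 - 7184/285) = -27747*10770376/285 = -99615207624/95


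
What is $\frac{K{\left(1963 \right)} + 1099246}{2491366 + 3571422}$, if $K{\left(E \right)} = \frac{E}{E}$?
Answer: $\frac{1099247}{6062788} \approx 0.18131$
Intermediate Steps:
$K{\left(E \right)} = 1$
$\frac{K{\left(1963 \right)} + 1099246}{2491366 + 3571422} = \frac{1 + 1099246}{2491366 + 3571422} = \frac{1099247}{6062788}$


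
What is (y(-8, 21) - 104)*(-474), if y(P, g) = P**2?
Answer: 18960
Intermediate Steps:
(y(-8, 21) - 104)*(-474) = ((-8)**2 - 104)*(-474) = (64 - 104)*(-474) = -40*(-474) = 18960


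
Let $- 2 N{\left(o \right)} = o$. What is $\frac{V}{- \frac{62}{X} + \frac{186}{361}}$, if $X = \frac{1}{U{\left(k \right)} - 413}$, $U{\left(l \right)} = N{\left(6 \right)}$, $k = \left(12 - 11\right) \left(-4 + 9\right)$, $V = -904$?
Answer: $- \frac{163172}{4655549} \approx -0.035049$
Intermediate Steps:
$N{\left(o \right)} = - \frac{o}{2}$
$k = 5$ ($k = 1 \cdot 5 = 5$)
$U{\left(l \right)} = -3$ ($U{\left(l \right)} = \left(- \frac{1}{2}\right) 6 = -3$)
$X = - \frac{1}{416}$ ($X = \frac{1}{-3 - 413} = \frac{1}{-416} = - \frac{1}{416} \approx -0.0024038$)
$\frac{V}{- \frac{62}{X} + \frac{186}{361}} = - \frac{904}{- \frac{62}{- \frac{1}{416}} + \frac{186}{361}} = - \frac{904}{\left(-62\right) \left(-416\right) + 186 \cdot \frac{1}{361}} = - \frac{904}{25792 + \frac{186}{361}} = - \frac{904}{\frac{9311098}{361}} = \left(-904\right) \frac{361}{9311098} = - \frac{163172}{4655549}$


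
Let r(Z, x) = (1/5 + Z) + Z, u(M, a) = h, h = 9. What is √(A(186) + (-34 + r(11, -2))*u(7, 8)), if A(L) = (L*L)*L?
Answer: 3*√17874305/5 ≈ 2536.7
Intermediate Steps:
A(L) = L³ (A(L) = L²*L = L³)
u(M, a) = 9
r(Z, x) = ⅕ + 2*Z (r(Z, x) = (⅕ + Z) + Z = ⅕ + 2*Z)
√(A(186) + (-34 + r(11, -2))*u(7, 8)) = √(186³ + (-34 + (⅕ + 2*11))*9) = √(6434856 + (-34 + (⅕ + 22))*9) = √(6434856 + (-34 + 111/5)*9) = √(6434856 - 59/5*9) = √(6434856 - 531/5) = √(32173749/5) = 3*√17874305/5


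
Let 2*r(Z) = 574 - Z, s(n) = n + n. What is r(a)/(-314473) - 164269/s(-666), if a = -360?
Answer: 51657543193/418878036 ≈ 123.32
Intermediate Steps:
s(n) = 2*n
r(Z) = 287 - Z/2 (r(Z) = (574 - Z)/2 = 287 - Z/2)
r(a)/(-314473) - 164269/s(-666) = (287 - ½*(-360))/(-314473) - 164269/(2*(-666)) = (287 + 180)*(-1/314473) - 164269/(-1332) = 467*(-1/314473) - 164269*(-1/1332) = -467/314473 + 164269/1332 = 51657543193/418878036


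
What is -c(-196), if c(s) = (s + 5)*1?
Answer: 191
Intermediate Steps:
c(s) = 5 + s (c(s) = (5 + s)*1 = 5 + s)
-c(-196) = -(5 - 196) = -1*(-191) = 191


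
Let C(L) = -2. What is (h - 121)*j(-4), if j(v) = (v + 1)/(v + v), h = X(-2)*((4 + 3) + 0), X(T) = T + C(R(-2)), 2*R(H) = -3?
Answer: -447/8 ≈ -55.875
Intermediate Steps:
R(H) = -3/2 (R(H) = (½)*(-3) = -3/2)
X(T) = -2 + T (X(T) = T - 2 = -2 + T)
h = -28 (h = (-2 - 2)*((4 + 3) + 0) = -4*(7 + 0) = -4*7 = -28)
j(v) = (1 + v)/(2*v) (j(v) = (1 + v)/((2*v)) = (1 + v)*(1/(2*v)) = (1 + v)/(2*v))
(h - 121)*j(-4) = (-28 - 121)*((½)*(1 - 4)/(-4)) = -149*(-1)*(-3)/(2*4) = -149*3/8 = -447/8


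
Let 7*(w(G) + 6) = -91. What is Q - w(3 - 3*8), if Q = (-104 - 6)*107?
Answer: -11751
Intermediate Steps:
Q = -11770 (Q = -110*107 = -11770)
w(G) = -19 (w(G) = -6 + (1/7)*(-91) = -6 - 13 = -19)
Q - w(3 - 3*8) = -11770 - 1*(-19) = -11770 + 19 = -11751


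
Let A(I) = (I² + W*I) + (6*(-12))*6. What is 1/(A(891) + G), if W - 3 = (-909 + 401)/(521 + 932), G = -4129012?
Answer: -1453/4843141798 ≈ -3.0001e-7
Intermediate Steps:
W = 3851/1453 (W = 3 + (-909 + 401)/(521 + 932) = 3 - 508/1453 = 3851/1453 ≈ 2.6504)
A(I) = -432 + I² + 3851*I/1453 (A(I) = (I² + 3851*I/1453) + (6*(-12))*6 = (I² + 3851*I/1453) - 72*6 = (I² + 3851*I/1453) - 432 = -432 + I² + 3851*I/1453)
1/(A(891) + G) = 1/((-432 + 891² + (3851/1453)*891) - 4129012) = 1/((-432 + 793881 + 3431241/1453) - 4129012) = 1/(1156312638/1453 - 4129012) = 1/(-4843141798/1453) = -1453/4843141798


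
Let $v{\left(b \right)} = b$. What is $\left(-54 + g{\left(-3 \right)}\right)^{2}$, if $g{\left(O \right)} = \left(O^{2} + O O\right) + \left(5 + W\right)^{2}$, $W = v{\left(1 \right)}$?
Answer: $0$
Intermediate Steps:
$W = 1$
$g{\left(O \right)} = 36 + 2 O^{2}$ ($g{\left(O \right)} = \left(O^{2} + O O\right) + \left(5 + 1\right)^{2} = \left(O^{2} + O^{2}\right) + 6^{2} = 2 O^{2} + 36 = 36 + 2 O^{2}$)
$\left(-54 + g{\left(-3 \right)}\right)^{2} = \left(-54 + \left(36 + 2 \left(-3\right)^{2}\right)\right)^{2} = \left(-54 + \left(36 + 2 \cdot 9\right)\right)^{2} = \left(-54 + \left(36 + 18\right)\right)^{2} = \left(-54 + 54\right)^{2} = 0^{2} = 0$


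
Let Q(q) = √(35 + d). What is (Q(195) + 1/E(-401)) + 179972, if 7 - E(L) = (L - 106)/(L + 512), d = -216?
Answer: 77028053/428 + I*√181 ≈ 1.7997e+5 + 13.454*I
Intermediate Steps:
E(L) = 7 - (-106 + L)/(512 + L) (E(L) = 7 - (L - 106)/(L + 512) = 7 - (-106 + L)/(512 + L))
Q(q) = I*√181 (Q(q) = √(35 - 216) = √(-181) = I*√181)
(Q(195) + 1/E(-401)) + 179972 = (I*√181 + 1/(6*(615 - 401)/(512 - 401))) + 179972 = (I*√181 + 1/(6*214/111)) + 179972 = (I*√181 + 1/(6*(1/111)*214)) + 179972 = (I*√181 + 1/(428/37)) + 179972 = (I*√181 + 37/428) + 179972 = (37/428 + I*√181) + 179972 = 77028053/428 + I*√181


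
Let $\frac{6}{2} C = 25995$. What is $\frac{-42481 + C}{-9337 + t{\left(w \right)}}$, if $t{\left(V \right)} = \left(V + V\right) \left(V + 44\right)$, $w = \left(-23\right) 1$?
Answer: $\frac{33816}{10303} \approx 3.2822$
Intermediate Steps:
$C = 8665$ ($C = \frac{1}{3} \cdot 25995 = 8665$)
$w = -23$
$t{\left(V \right)} = 2 V \left(44 + V\right)$
$\frac{-42481 + C}{-9337 + t{\left(w \right)}} = \frac{-42481 + 8665}{-9337 + 2 \left(-23\right) \left(44 - 23\right)} = - \frac{33816}{-9337 + 2 \left(-23\right) 21} = - \frac{33816}{-9337 - 966} = - \frac{33816}{-10303} = \left(-33816\right) \left(- \frac{1}{10303}\right) = \frac{33816}{10303}$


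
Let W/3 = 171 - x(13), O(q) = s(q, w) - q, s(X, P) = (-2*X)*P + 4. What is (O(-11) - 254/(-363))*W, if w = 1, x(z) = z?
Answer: 2162230/121 ≈ 17870.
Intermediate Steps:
s(X, P) = 4 - 2*P*X (s(X, P) = -2*P*X + 4 = 4 - 2*P*X)
O(q) = 4 - 3*q (O(q) = (4 - 2*1*q) - q = (4 - 2*q) - q = 4 - 3*q)
W = 474 (W = 3*(171 - 1*13) = 3*(171 - 13) = 3*158 = 474)
(O(-11) - 254/(-363))*W = ((4 - 3*(-11)) - 254/(-363))*474 = ((4 + 33) - 254*(-1/363))*474 = (37 + 254/363)*474 = (13685/363)*474 = 2162230/121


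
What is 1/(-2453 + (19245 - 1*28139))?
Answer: -1/11347 ≈ -8.8129e-5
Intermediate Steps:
1/(-2453 + (19245 - 1*28139)) = 1/(-2453 + (19245 - 28139)) = 1/(-2453 - 8894) = 1/(-11347) = -1/11347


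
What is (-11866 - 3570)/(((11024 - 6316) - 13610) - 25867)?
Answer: 15436/34769 ≈ 0.44396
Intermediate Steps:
(-11866 - 3570)/(((11024 - 6316) - 13610) - 25867) = -15436/((4708 - 13610) - 25867) = -15436/(-8902 - 25867) = -15436/(-34769) = -15436*(-1/34769) = 15436/34769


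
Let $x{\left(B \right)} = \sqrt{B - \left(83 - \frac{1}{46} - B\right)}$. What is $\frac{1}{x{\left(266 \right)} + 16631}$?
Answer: $\frac{765026}{12723126751} - \frac{9 \sqrt{11730}}{12723126751} \approx 6.0052 \cdot 10^{-5}$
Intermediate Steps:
$x{\left(B \right)} = \sqrt{- \frac{3817}{46} + 2 B}$ ($x{\left(B \right)} = \sqrt{B + \left(\left(\frac{1}{46} - 83\right) + B\right)} = \sqrt{B + \left(- \frac{3817}{46} + B\right)} = \sqrt{- \frac{3817}{46} + 2 B}$)
$\frac{1}{x{\left(266 \right)} + 16631} = \frac{1}{\frac{\sqrt{-175582 + 4232 \cdot 266}}{46} + 16631} = \frac{1}{\frac{\sqrt{-175582 + 1125712}}{46} + 16631} = \frac{1}{\frac{\sqrt{950130}}{46} + 16631} = \frac{1}{\frac{9 \sqrt{11730}}{46} + 16631} = \frac{1}{16631 + \frac{9 \sqrt{11730}}{46}}$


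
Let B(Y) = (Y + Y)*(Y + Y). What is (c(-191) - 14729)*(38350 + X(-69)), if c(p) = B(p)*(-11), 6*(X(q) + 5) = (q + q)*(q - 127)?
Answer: -69417274729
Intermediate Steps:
B(Y) = 4*Y² (B(Y) = (2*Y)*(2*Y) = 4*Y²)
X(q) = -5 + q*(-127 + q)/3 (X(q) = -5 + ((q + q)*(q - 127))/6 = -5 + ((2*q)*(-127 + q))/6 = -5 + (2*q*(-127 + q))/6 = -5 + q*(-127 + q)/3)
c(p) = -44*p² (c(p) = (4*p²)*(-11) = -44*p²)
(c(-191) - 14729)*(38350 + X(-69)) = (-44*(-191)² - 14729)*(38350 + (-5 - 127/3*(-69) + (⅓)*(-69)²)) = (-44*36481 - 14729)*(38350 + (-5 + 2921 + (⅓)*4761)) = (-1605164 - 14729)*(38350 + (-5 + 2921 + 1587)) = -1619893*(38350 + 4503) = -1619893*42853 = -69417274729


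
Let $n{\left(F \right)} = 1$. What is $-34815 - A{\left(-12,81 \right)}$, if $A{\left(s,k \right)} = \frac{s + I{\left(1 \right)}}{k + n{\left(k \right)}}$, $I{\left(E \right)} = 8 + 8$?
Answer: $- \frac{1427417}{41} \approx -34815.0$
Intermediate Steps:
$I{\left(E \right)} = 16$
$A{\left(s,k \right)} = \frac{16 + s}{1 + k}$ ($A{\left(s,k \right)} = \frac{s + 16}{k + 1} = \frac{16 + s}{1 + k}$)
$-34815 - A{\left(-12,81 \right)} = -34815 - \frac{16 - 12}{1 + 81} = -34815 - \frac{1}{82} \cdot 4 = -34815 - \frac{2}{41} = - \frac{1427417}{41}$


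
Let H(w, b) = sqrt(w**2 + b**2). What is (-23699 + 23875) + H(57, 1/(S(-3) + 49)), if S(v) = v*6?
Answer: 176 + sqrt(3122290)/31 ≈ 233.00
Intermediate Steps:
S(v) = 6*v
H(w, b) = sqrt(b**2 + w**2)
(-23699 + 23875) + H(57, 1/(S(-3) + 49)) = (-23699 + 23875) + sqrt((1/(6*(-3) + 49))**2 + 57**2) = 176 + sqrt((1/(-18 + 49))**2 + 3249) = 176 + sqrt((1/31)**2 + 3249) = 176 + sqrt(1/961 + 3249) = 176 + sqrt(3122290/961) = 176 + sqrt(3122290)/31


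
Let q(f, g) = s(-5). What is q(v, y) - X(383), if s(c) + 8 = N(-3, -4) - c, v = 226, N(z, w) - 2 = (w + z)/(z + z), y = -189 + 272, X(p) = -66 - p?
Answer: 2695/6 ≈ 449.17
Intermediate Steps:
y = 83
N(z, w) = 2 + (w + z)/(2*z) (N(z, w) = 2 + (w + z)/(z + z) = 2 + (w + z)/((2*z)) = 2 + (w + z)*(1/(2*z)) = 2 + (w + z)/(2*z))
s(c) = -29/6 - c (s(c) = -8 + ((1/2)*(-4 + 5*(-3))/(-3) - c) = -8 + ((1/2)*(-1/3)*(-4 - 15) - c) = -8 + ((1/2)*(-1/3)*(-19) - c) = -8 + (19/6 - c) = -29/6 - c)
q(f, g) = 1/6 (q(f, g) = -29/6 - 1*(-5) = -29/6 + 5 = 1/6)
q(v, y) - X(383) = 1/6 - (-66 - 1*383) = 1/6 - (-66 - 383) = 1/6 - 1*(-449) = 1/6 + 449 = 2695/6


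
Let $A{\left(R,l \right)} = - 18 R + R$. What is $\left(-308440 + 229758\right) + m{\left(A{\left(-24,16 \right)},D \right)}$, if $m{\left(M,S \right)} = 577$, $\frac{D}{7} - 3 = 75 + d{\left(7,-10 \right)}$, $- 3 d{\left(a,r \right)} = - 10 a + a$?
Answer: $-78105$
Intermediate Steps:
$A{\left(R,l \right)} = - 17 R$
$d{\left(a,r \right)} = 3 a$ ($d{\left(a,r \right)} = - \frac{- 10 a + a}{3} = - \frac{\left(-9\right) a}{3} = 3 a$)
$D = 693$ ($D = 21 + 7 \left(75 + 3 \cdot 7\right) = 21 + 7 \left(75 + 21\right) = 21 + 7 \cdot 96 = 21 + 672 = 693$)
$\left(-308440 + 229758\right) + m{\left(A{\left(-24,16 \right)},D \right)} = \left(-308440 + 229758\right) + 577 = -78682 + 577 = -78105$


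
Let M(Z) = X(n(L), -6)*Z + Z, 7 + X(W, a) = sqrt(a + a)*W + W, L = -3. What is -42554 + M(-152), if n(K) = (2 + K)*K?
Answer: -42098 - 912*I*sqrt(3) ≈ -42098.0 - 1579.6*I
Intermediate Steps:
n(K) = K*(2 + K)
X(W, a) = -7 + W + W*sqrt(2)*sqrt(a) (X(W, a) = -7 + (sqrt(a + a)*W + W) = -7 + (sqrt(2*a)*W + W) = -7 + ((sqrt(2)*sqrt(a))*W + W) = -7 + (W*sqrt(2)*sqrt(a) + W) = -7 + (W + W*sqrt(2)*sqrt(a)) = -7 + W + W*sqrt(2)*sqrt(a))
M(Z) = Z + Z*(-4 + 6*I*sqrt(3)) (M(Z) = (-7 - 3*(2 - 3) + (-3*(2 - 3))*sqrt(2)*sqrt(-6))*Z + Z = (-7 - 3*(-1) + (-3*(-1))*sqrt(2)*(I*sqrt(6)))*Z + Z = (-7 + 3 + 3*sqrt(2)*(I*sqrt(6)))*Z + Z = (-7 + 3 + 6*I*sqrt(3))*Z + Z = (-4 + 6*I*sqrt(3))*Z + Z = Z*(-4 + 6*I*sqrt(3)) + Z = Z + Z*(-4 + 6*I*sqrt(3)))
-42554 + M(-152) = -42554 + 3*(-152)*(-1 + 2*I*sqrt(3)) = -42554 + (456 - 912*I*sqrt(3)) = -42098 - 912*I*sqrt(3)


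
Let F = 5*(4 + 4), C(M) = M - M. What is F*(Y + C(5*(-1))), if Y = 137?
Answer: 5480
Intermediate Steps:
C(M) = 0
F = 40 (F = 5*8 = 40)
F*(Y + C(5*(-1))) = 40*(137 + 0) = 40*137 = 5480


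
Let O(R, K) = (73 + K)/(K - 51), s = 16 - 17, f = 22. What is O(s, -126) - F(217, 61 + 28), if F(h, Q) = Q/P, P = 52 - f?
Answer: -4721/1770 ≈ -2.6672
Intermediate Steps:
s = -1
O(R, K) = (73 + K)/(-51 + K)
P = 30 (P = 52 - 1*22 = 52 - 22 = 30)
F(h, Q) = Q/30
O(s, -126) - F(217, 61 + 28) = (73 - 126)/(-51 - 126) - (61 + 28)/30 = -53/(-177) - 89/30 = -1/177*(-53) - 1*89/30 = 53/177 - 89/30 = -4721/1770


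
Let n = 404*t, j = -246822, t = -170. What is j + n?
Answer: -315502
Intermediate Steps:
n = -68680 (n = 404*(-170) = -68680)
j + n = -246822 - 68680 = -315502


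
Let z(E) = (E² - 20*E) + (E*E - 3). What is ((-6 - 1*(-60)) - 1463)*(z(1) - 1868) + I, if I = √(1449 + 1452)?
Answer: 2661601 + √2901 ≈ 2.6617e+6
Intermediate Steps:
z(E) = -3 - 20*E + 2*E² (z(E) = (E² - 20*E) + (E² - 3) = (E² - 20*E) + (-3 + E²) = -3 - 20*E + 2*E²)
I = √2901 ≈ 53.861
((-6 - 1*(-60)) - 1463)*(z(1) - 1868) + I = ((-6 - 1*(-60)) - 1463)*((-3 - 20*1 + 2*1²) - 1868) + √2901 = ((-6 + 60) - 1463)*((-3 - 20 + 2*1) - 1868) + √2901 = (54 - 1463)*((-3 - 20 + 2) - 1868) + √2901 = -1409*(-21 - 1868) + √2901 = -1409*(-1889) + √2901 = 2661601 + √2901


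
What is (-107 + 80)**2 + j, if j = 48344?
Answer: 49073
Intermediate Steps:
(-107 + 80)**2 + j = (-107 + 80)**2 + 48344 = (-27)**2 + 48344 = 729 + 48344 = 49073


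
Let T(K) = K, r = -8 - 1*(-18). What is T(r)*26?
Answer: 260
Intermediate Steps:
r = 10 (r = -8 + 18 = 10)
T(r)*26 = 10*26 = 260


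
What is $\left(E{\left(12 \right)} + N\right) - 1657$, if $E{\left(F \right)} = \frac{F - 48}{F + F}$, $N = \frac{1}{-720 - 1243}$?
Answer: $- \frac{6511273}{3926} \approx -1658.5$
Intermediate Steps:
$N = - \frac{1}{1963}$ ($N = \frac{1}{-1963} = - \frac{1}{1963} \approx -0.00050942$)
$E{\left(F \right)} = \frac{-48 + F}{2 F}$
$\left(E{\left(12 \right)} + N\right) - 1657 = \left(\frac{-48 + 12}{2 \cdot 12} - \frac{1}{1963}\right) - 1657 = \left(\frac{1}{2} \cdot \frac{1}{12} \left(-36\right) - \frac{1}{1963}\right) - 1657 = \left(- \frac{3}{2} - \frac{1}{1963}\right) - 1657 = - \frac{5891}{3926} - 1657 = - \frac{6511273}{3926}$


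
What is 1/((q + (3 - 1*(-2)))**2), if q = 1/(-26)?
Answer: 676/16641 ≈ 0.040623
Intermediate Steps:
q = -1/26 ≈ -0.038462
1/((q + (3 - 1*(-2)))**2) = 1/((-1/26 + (3 - 1*(-2)))**2) = 1/((-1/26 + (3 + 2))**2) = 1/((-1/26 + 5)**2) = 1/((129/26)**2) = 1/(16641/676) = 676/16641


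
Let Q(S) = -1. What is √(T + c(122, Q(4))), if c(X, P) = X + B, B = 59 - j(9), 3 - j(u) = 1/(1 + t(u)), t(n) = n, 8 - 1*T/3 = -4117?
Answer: √1255310/10 ≈ 112.04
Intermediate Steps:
T = 12375 (T = 24 - 3*(-4117) = 24 + 12351 = 12375)
j(u) = 3 - 1/(1 + u)
B = 561/10 (B = 59 - (2 + 3*9)/(1 + 9) = 59 - (2 + 27)/10 = 59 - 29/10 = 561/10 ≈ 56.100)
c(X, P) = 561/10 + X (c(X, P) = X + 561/10 = 561/10 + X)
√(T + c(122, Q(4))) = √(12375 + (561/10 + 122)) = √(12375 + 1781/10) = √(125531/10) = √1255310/10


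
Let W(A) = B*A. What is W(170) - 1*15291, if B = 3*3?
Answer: -13761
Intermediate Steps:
B = 9
W(A) = 9*A
W(170) - 1*15291 = 9*170 - 1*15291 = 1530 - 15291 = -13761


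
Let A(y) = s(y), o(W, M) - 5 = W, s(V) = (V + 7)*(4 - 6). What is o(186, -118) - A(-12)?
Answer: 181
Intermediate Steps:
s(V) = -14 - 2*V (s(V) = (7 + V)*(-2) = -14 - 2*V)
o(W, M) = 5 + W
A(y) = -14 - 2*y
o(186, -118) - A(-12) = (5 + 186) - (-14 - 2*(-12)) = 191 - (-14 + 24) = 191 - 1*10 = 191 - 10 = 181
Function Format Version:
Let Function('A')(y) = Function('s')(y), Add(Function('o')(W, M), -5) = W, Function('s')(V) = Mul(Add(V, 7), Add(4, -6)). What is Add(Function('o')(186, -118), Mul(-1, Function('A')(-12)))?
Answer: 181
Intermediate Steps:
Function('s')(V) = Add(-14, Mul(-2, V)) (Function('s')(V) = Mul(Add(7, V), -2) = Add(-14, Mul(-2, V)))
Function('o')(W, M) = Add(5, W)
Function('A')(y) = Add(-14, Mul(-2, y))
Add(Function('o')(186, -118), Mul(-1, Function('A')(-12))) = Add(Add(5, 186), Mul(-1, Add(-14, Mul(-2, -12)))) = Add(191, Mul(-1, Add(-14, 24))) = Add(191, Mul(-1, 10)) = Add(191, -10) = 181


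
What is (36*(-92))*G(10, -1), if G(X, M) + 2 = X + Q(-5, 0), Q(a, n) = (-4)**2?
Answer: -79488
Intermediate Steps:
Q(a, n) = 16
G(X, M) = 14 + X (G(X, M) = -2 + (X + 16) = -2 + (16 + X) = 14 + X)
(36*(-92))*G(10, -1) = (36*(-92))*(14 + 10) = -3312*24 = -79488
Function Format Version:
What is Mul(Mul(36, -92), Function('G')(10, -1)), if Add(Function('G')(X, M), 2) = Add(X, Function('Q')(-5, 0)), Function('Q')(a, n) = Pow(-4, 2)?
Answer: -79488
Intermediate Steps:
Function('Q')(a, n) = 16
Function('G')(X, M) = Add(14, X) (Function('G')(X, M) = Add(-2, Add(X, 16)) = Add(-2, Add(16, X)) = Add(14, X))
Mul(Mul(36, -92), Function('G')(10, -1)) = Mul(Mul(36, -92), Add(14, 10)) = Mul(-3312, 24) = -79488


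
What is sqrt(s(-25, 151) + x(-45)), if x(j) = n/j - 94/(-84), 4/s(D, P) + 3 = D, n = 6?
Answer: sqrt(4130)/70 ≈ 0.91807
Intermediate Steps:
s(D, P) = 4/(-3 + D)
x(j) = 47/42 + 6/j (x(j) = 6/j - 94/(-84) = 6/j - 94*(-1/84) = 6/j + 47/42 = 47/42 + 6/j)
sqrt(s(-25, 151) + x(-45)) = sqrt(4/(-3 - 25) + (47/42 + 6/(-45))) = sqrt(4/(-28) + (47/42 + 6*(-1/45))) = sqrt(4*(-1/28) + (47/42 - 2/15)) = sqrt(-1/7 + 69/70) = sqrt(59/70) = sqrt(4130)/70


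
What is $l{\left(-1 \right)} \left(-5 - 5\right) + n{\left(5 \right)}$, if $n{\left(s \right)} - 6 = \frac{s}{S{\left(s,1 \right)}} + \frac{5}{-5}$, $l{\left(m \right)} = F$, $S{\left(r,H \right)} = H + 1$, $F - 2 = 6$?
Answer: $- \frac{145}{2} \approx -72.5$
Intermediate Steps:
$F = 8$ ($F = 2 + 6 = 8$)
$S{\left(r,H \right)} = 1 + H$
$l{\left(m \right)} = 8$
$n{\left(s \right)} = 5 + \frac{s}{2}$ ($n{\left(s \right)} = 6 + \left(\frac{s}{1 + 1} + \frac{5}{-5}\right) = 6 + \left(\frac{s}{2} + 5 \left(- \frac{1}{5}\right)\right) = 6 + \left(s \frac{1}{2} - 1\right) = 6 + \left(\frac{s}{2} - 1\right) = 6 + \left(-1 + \frac{s}{2}\right) = 5 + \frac{s}{2}$)
$l{\left(-1 \right)} \left(-5 - 5\right) + n{\left(5 \right)} = 8 \left(-5 - 5\right) + \left(5 + \frac{1}{2} \cdot 5\right) = 8 \left(-5 - 5\right) + \left(5 + \frac{5}{2}\right) = 8 \left(-10\right) + \frac{15}{2} = -80 + \frac{15}{2} = - \frac{145}{2}$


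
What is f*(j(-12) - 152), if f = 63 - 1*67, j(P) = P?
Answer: 656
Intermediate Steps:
f = -4 (f = 63 - 67 = -4)
f*(j(-12) - 152) = -4*(-12 - 152) = -4*(-164) = 656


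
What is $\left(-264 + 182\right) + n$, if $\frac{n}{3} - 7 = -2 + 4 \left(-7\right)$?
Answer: $-151$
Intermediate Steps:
$n = -69$ ($n = 21 + 3 \left(-2 + 4 \left(-7\right)\right) = 21 + 3 \left(-2 - 28\right) = 21 + 3 \left(-30\right) = 21 - 90 = -69$)
$\left(-264 + 182\right) + n = \left(-264 + 182\right) - 69 = -82 - 69 = -151$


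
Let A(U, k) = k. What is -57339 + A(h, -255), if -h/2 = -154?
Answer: -57594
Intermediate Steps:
h = 308 (h = -2*(-154) = 308)
-57339 + A(h, -255) = -57339 - 255 = -57594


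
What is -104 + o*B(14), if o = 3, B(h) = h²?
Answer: 484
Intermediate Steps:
-104 + o*B(14) = -104 + 3*14² = -104 + 3*196 = -104 + 588 = 484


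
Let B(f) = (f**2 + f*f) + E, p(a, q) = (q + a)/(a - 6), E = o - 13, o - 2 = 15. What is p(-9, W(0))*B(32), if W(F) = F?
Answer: 6156/5 ≈ 1231.2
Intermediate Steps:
o = 17 (o = 2 + 15 = 17)
E = 4 (E = 17 - 13 = 4)
p(a, q) = (a + q)/(-6 + a)
B(f) = 4 + 2*f**2 (B(f) = (f**2 + f*f) + 4 = (f**2 + f**2) + 4 = 2*f**2 + 4 = 4 + 2*f**2)
p(-9, W(0))*B(32) = ((-9 + 0)/(-6 - 9))*(4 + 2*32**2) = (-9/(-15))*(4 + 2*1024) = (-1/15*(-9))*(4 + 2048) = (3/5)*2052 = 6156/5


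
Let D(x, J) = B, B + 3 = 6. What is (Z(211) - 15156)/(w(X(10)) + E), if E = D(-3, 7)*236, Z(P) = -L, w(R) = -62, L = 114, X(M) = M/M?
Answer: -7635/323 ≈ -23.638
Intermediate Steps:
X(M) = 1
B = 3 (B = -3 + 6 = 3)
D(x, J) = 3
Z(P) = -114 (Z(P) = -1*114 = -114)
E = 708 (E = 3*236 = 708)
(Z(211) - 15156)/(w(X(10)) + E) = (-114 - 15156)/(-62 + 708) = -15270/646 = -15270*1/646 = -7635/323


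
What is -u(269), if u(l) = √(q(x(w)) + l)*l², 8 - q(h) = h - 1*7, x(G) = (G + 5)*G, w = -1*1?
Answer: -868332*√2 ≈ -1.2280e+6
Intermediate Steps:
w = -1
x(G) = G*(5 + G) (x(G) = (5 + G)*G = G*(5 + G))
q(h) = 15 - h (q(h) = 8 - (h - 1*7) = 8 - (h - 7) = 8 - (-7 + h) = 8 + (7 - h) = 15 - h)
u(l) = l²*√(19 + l) (u(l) = √((15 - (-1)*(5 - 1)) + l)*l² = √((15 - (-1)*4) + l)*l² = √((15 - 1*(-4)) + l)*l² = √((15 + 4) + l)*l² = √(19 + l)*l² = l²*√(19 + l))
-u(269) = -269²*√(19 + 269) = -72361*√288 = -72361*12*√2 = -868332*√2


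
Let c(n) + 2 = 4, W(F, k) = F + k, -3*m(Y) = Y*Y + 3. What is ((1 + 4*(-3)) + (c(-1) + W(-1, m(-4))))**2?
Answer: 2401/9 ≈ 266.78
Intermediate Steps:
m(Y) = -1 - Y**2/3 (m(Y) = -(Y*Y + 3)/3 = -(Y**2 + 3)/3 = -(3 + Y**2)/3 = -1 - Y**2/3)
c(n) = 2 (c(n) = -2 + 4 = 2)
((1 + 4*(-3)) + (c(-1) + W(-1, m(-4))))**2 = ((1 + 4*(-3)) + (2 + (-1 + (-1 - 1/3*(-4)**2))))**2 = ((1 - 12) + (2 + (-1 + (-1 - 1/3*16))))**2 = (-11 + (2 + (-1 + (-1 - 16/3))))**2 = (-11 + (2 + (-1 - 19/3)))**2 = (-11 + (2 - 22/3))**2 = (-11 - 16/3)**2 = (-49/3)**2 = 2401/9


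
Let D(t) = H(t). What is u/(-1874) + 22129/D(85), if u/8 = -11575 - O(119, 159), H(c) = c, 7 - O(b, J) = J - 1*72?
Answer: 24643173/79645 ≈ 309.41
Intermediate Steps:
O(b, J) = 79 - J (O(b, J) = 7 - (J - 1*72) = 7 - (J - 72) = 7 - (-72 + J) = 7 + (72 - J) = 79 - J)
u = -91960 (u = 8*(-11575 - (79 - 1*159)) = 8*(-11575 - (79 - 159)) = 8*(-11575 - 1*(-80)) = 8*(-11575 + 80) = 8*(-11495) = -91960)
D(t) = t
u/(-1874) + 22129/D(85) = -91960/(-1874) + 22129/85 = -91960*(-1/1874) + 22129*(1/85) = 45980/937 + 22129/85 = 24643173/79645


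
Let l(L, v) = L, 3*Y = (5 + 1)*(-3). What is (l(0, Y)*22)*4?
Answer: 0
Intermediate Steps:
Y = -6 (Y = ((5 + 1)*(-3))/3 = (6*(-3))/3 = (1/3)*(-18) = -6)
(l(0, Y)*22)*4 = (0*22)*4 = 0*4 = 0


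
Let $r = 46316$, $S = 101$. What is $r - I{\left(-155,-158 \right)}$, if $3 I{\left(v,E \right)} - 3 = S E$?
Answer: $\frac{154903}{3} \approx 51634.0$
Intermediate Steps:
$I{\left(v,E \right)} = 1 + \frac{101 E}{3}$
$r - I{\left(-155,-158 \right)} = 46316 - \left(1 + \frac{101}{3} \left(-158\right)\right) = 46316 - \left(1 - \frac{15958}{3}\right) = 46316 - - \frac{15955}{3} = 46316 + \frac{15955}{3} = \frac{154903}{3}$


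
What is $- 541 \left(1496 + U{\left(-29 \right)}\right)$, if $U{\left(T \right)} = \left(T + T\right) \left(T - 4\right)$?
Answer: $-1844810$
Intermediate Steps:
$U{\left(T \right)} = 2 T \left(-4 + T\right)$
$- 541 \left(1496 + U{\left(-29 \right)}\right) = - 541 \left(1496 + 2 \left(-29\right) \left(-4 - 29\right)\right) = - 541 \left(1496 + 2 \left(-29\right) \left(-33\right)\right) = - 541 \left(1496 + 1914\right) = \left(-541\right) 3410 = -1844810$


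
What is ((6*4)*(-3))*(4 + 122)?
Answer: -9072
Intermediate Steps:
((6*4)*(-3))*(4 + 122) = (24*(-3))*126 = -72*126 = -9072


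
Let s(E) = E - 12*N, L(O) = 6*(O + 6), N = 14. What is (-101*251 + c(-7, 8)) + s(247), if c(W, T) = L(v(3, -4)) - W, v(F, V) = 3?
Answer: -25211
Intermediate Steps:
L(O) = 36 + 6*O (L(O) = 6*(6 + O) = 36 + 6*O)
c(W, T) = 54 - W (c(W, T) = (36 + 6*3) - W = (36 + 18) - W = 54 - W)
s(E) = -168 + E (s(E) = E - 12*14 = E - 168 = -168 + E)
(-101*251 + c(-7, 8)) + s(247) = (-101*251 + (54 - 1*(-7))) + (-168 + 247) = (-25351 + (54 + 7)) + 79 = (-25351 + 61) + 79 = -25290 + 79 = -25211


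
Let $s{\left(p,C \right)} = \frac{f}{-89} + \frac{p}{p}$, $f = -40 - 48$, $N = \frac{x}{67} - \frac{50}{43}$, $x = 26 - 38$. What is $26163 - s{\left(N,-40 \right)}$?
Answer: $\frac{2328330}{89} \approx 26161.0$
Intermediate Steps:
$x = -12$
$N = - \frac{3866}{2881}$ ($N = - \frac{12}{67} - \frac{50}{43} = - \frac{3866}{2881} \approx -1.3419$)
$f = -88$ ($f = -40 - 48 = -88$)
$s{\left(p,C \right)} = \frac{177}{89}$ ($s{\left(p,C \right)} = - \frac{88}{-89} + \frac{p}{p} = \left(-88\right) \left(- \frac{1}{89}\right) + 1 = \frac{88}{89} + 1 = \frac{177}{89}$)
$26163 - s{\left(N,-40 \right)} = 26163 - \frac{177}{89} = \frac{2328330}{89}$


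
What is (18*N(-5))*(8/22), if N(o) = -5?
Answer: -360/11 ≈ -32.727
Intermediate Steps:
(18*N(-5))*(8/22) = (18*(-5))*(8/22) = -720/22 = -90*4/11 = -360/11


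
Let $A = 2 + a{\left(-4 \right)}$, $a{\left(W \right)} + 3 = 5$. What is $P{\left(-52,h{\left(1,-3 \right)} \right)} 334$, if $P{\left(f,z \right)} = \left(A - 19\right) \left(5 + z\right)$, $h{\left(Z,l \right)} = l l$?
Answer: $-70140$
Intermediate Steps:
$a{\left(W \right)} = 2$ ($a{\left(W \right)} = -3 + 5 = 2$)
$h{\left(Z,l \right)} = l^{2}$
$A = 4$ ($A = 2 + 2 = 4$)
$P{\left(f,z \right)} = -75 - 15 z$ ($P{\left(f,z \right)} = \left(4 - 19\right) \left(5 + z\right) = - 15 \left(5 + z\right) = -75 - 15 z$)
$P{\left(-52,h{\left(1,-3 \right)} \right)} 334 = \left(-75 - 15 \left(-3\right)^{2}\right) 334 = \left(-75 - 135\right) 334 = \left(-210\right) 334 = -70140$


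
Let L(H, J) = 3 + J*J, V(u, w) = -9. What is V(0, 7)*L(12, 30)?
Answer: -8127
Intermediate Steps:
L(H, J) = 3 + J²
V(0, 7)*L(12, 30) = -9*(3 + 30²) = -9*(3 + 900) = -9*903 = -8127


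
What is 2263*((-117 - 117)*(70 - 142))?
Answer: 38127024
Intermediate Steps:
2263*((-117 - 117)*(70 - 142)) = 2263*(-234*(-72)) = 2263*16848 = 38127024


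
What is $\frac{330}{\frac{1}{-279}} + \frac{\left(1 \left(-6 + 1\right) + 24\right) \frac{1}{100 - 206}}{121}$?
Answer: $- \frac{1180889839}{12826} \approx -92070.0$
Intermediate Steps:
$\frac{330}{\frac{1}{-279}} + \frac{\left(1 \left(-6 + 1\right) + 24\right) \frac{1}{100 - 206}}{121} = \frac{330}{- \frac{1}{279}} + \frac{1 \left(-5\right) + 24}{-106} \cdot \frac{1}{121} = 330 \left(-279\right) + \left(-5 + 24\right) \left(- \frac{1}{106}\right) \frac{1}{121} = -92070 + 19 \left(- \frac{1}{106}\right) \frac{1}{121} = -92070 - \frac{19}{12826} = - \frac{1180889839}{12826}$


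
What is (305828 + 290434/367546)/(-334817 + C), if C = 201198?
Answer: -56203074261/24555564487 ≈ -2.2888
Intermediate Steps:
(305828 + 290434/367546)/(-334817 + C) = (305828 + 290434/367546)/(-334817 + 201198) = (305828 + 290434*(1/367546))/(-133619) = (305828 + 145217/183773)*(-1/133619) = (56203074261/183773)*(-1/133619) = -56203074261/24555564487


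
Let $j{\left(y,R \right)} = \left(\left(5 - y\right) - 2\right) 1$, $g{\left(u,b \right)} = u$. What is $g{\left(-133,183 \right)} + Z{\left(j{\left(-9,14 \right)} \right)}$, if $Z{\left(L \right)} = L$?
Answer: $-121$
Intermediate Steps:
$j{\left(y,R \right)} = 3 - y$ ($j{\left(y,R \right)} = \left(3 - y\right) 1 = 3 - y$)
$g{\left(-133,183 \right)} + Z{\left(j{\left(-9,14 \right)} \right)} = -133 + \left(3 - -9\right) = -133 + \left(3 + 9\right) = -133 + 12 = -121$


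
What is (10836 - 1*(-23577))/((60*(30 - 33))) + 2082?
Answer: 113449/60 ≈ 1890.8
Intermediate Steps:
(10836 - 1*(-23577))/((60*(30 - 33))) + 2082 = (10836 + 23577)/((60*(-3))) + 2082 = 34413/(-180) + 2082 = 34413*(-1/180) + 2082 = -11471/60 + 2082 = 113449/60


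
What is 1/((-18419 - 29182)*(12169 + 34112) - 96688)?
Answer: -1/2203118569 ≈ -4.5390e-10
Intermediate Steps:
1/((-18419 - 29182)*(12169 + 34112) - 96688) = 1/(-47601*46281 - 96688) = 1/(-2203021881 - 96688) = 1/(-2203118569) = -1/2203118569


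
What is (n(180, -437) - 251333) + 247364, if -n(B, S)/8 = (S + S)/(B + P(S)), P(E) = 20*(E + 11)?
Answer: -8277113/2085 ≈ -3969.8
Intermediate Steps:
P(E) = 220 + 20*E (P(E) = 20*(11 + E) = 220 + 20*E)
n(B, S) = -16*S/(220 + B + 20*S) (n(B, S) = -8*(S + S)/(B + (220 + 20*S)) = -8*2*S/(220 + B + 20*S) = -16*S/(220 + B + 20*S))
(n(180, -437) - 251333) + 247364 = (-16*(-437)/(220 + 180 + 20*(-437)) - 251333) + 247364 = (-16*(-437)/(220 + 180 - 8740) - 251333) + 247364 = (-16*(-437)/(-8340) - 251333) + 247364 = (-16*(-437)*(-1/8340) - 251333) + 247364 = (-1748/2085 - 251333) + 247364 = -524031053/2085 + 247364 = -8277113/2085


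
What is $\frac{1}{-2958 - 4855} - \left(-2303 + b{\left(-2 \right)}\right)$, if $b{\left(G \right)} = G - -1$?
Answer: $\frac{18001151}{7813} \approx 2304.0$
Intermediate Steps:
$b{\left(G \right)} = 1 + G$ ($b{\left(G \right)} = G + 1 = 1 + G$)
$\frac{1}{-2958 - 4855} - \left(-2303 + b{\left(-2 \right)}\right) = \frac{1}{-2958 - 4855} - \left(-2303 + \left(1 - 2\right)\right) = \frac{1}{-7813} - \left(-2303 - 1\right) = - \frac{1}{7813} - -2304 = - \frac{1}{7813} + 2304 = \frac{18001151}{7813}$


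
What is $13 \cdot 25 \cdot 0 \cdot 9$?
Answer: $0$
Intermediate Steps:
$13 \cdot 25 \cdot 0 \cdot 9 = 325 \cdot 0 = 0$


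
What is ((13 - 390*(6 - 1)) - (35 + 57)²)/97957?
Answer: -10401/97957 ≈ -0.10618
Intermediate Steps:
((13 - 390*(6 - 1)) - (35 + 57)²)/97957 = ((13 - 390*5) - 1*92²)*(1/97957) = ((13 - 78*25) - 1*8464)*(1/97957) = ((13 - 1950) - 8464)*(1/97957) = (-1937 - 8464)*(1/97957) = -10401*1/97957 = -10401/97957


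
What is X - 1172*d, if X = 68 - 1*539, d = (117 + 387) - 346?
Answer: -185647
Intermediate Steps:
d = 158 (d = 504 - 346 = 158)
X = -471 (X = 68 - 539 = -471)
X - 1172*d = -471 - 1172*158 = -471 - 185176 = -185647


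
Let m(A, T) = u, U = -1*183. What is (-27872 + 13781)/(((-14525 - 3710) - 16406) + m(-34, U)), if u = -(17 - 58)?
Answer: 14091/34600 ≈ 0.40725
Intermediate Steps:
u = 41 (u = -1*(-41) = 41)
U = -183
m(A, T) = 41
(-27872 + 13781)/(((-14525 - 3710) - 16406) + m(-34, U)) = (-27872 + 13781)/(((-14525 - 3710) - 16406) + 41) = -14091/((-18235 - 16406) + 41) = -14091/(-34641 + 41) = -14091/(-34600) = -14091*(-1/34600) = 14091/34600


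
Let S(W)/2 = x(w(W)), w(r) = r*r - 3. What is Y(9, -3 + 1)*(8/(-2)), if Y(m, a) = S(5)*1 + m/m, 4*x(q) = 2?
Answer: -8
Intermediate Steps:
w(r) = -3 + r² (w(r) = r² - 3 = -3 + r²)
x(q) = ½ (x(q) = (¼)*2 = ½)
S(W) = 1 (S(W) = 2*(½) = 1)
Y(m, a) = 2 (Y(m, a) = 1*1 + m/m = 1 + 1 = 2)
Y(9, -3 + 1)*(8/(-2)) = 2*(8/(-2)) = 2*(8*(-½)) = 2*(-4) = -8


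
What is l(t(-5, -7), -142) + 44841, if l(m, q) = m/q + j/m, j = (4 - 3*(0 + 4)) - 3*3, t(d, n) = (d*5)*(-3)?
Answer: 477548611/10650 ≈ 44840.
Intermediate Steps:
t(d, n) = -15*d (t(d, n) = (5*d)*(-3) = -15*d)
j = -17 (j = (4 - 3*4) - 9 = (4 - 12) - 9 = -8 - 9 = -17)
l(m, q) = -17/m + m/q (l(m, q) = m/q - 17/m = -17/m + m/q)
l(t(-5, -7), -142) + 44841 = (-17/((-15*(-5))) - 15*(-5)/(-142)) + 44841 = (-17/75 + 75*(-1/142)) + 44841 = (-17*1/75 - 75/142) + 44841 = (-17/75 - 75/142) + 44841 = -8039/10650 + 44841 = 477548611/10650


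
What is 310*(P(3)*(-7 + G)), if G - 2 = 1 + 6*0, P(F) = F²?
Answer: -11160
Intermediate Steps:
G = 3 (G = 2 + (1 + 6*0) = 2 + (1 + 0) = 2 + 1 = 3)
310*(P(3)*(-7 + G)) = 310*(3²*(-7 + 3)) = 310*(9*(-4)) = 310*(-36) = -11160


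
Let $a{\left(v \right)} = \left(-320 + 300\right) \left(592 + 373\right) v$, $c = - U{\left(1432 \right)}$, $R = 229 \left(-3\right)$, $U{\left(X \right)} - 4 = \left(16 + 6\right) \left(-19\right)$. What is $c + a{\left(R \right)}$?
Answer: $13259514$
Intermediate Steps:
$U{\left(X \right)} = -414$ ($U{\left(X \right)} = 4 + \left(16 + 6\right) \left(-19\right) = 4 + 22 \left(-19\right) = 4 - 418 = -414$)
$R = -687$
$c = 414$ ($c = \left(-1\right) \left(-414\right) = 414$)
$a{\left(v \right)} = - 19300 v$ ($a{\left(v \right)} = \left(-20\right) 965 v = - 19300 v$)
$c + a{\left(R \right)} = 414 - -13259100 = 414 + 13259100 = 13259514$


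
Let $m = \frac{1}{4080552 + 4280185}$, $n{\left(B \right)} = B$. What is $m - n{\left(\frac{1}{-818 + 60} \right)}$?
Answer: $\frac{8361495}{6337438646} \approx 0.0013194$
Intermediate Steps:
$m = \frac{1}{8360737} \approx 1.1961 \cdot 10^{-7}$
$m - n{\left(\frac{1}{-818 + 60} \right)} = \frac{1}{8360737} - \frac{1}{-818 + 60} = \frac{1}{8360737} - \frac{1}{-758} = \frac{1}{8360737} - - \frac{1}{758} = \frac{1}{8360737} + \frac{1}{758} = \frac{8361495}{6337438646}$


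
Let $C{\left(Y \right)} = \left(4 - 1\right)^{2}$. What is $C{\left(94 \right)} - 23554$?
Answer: $-23545$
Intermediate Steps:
$C{\left(Y \right)} = 9$ ($C{\left(Y \right)} = 3^{2} = 9$)
$C{\left(94 \right)} - 23554 = 9 - 23554 = -23545$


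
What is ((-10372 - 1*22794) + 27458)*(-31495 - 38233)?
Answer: 398007424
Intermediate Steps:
((-10372 - 1*22794) + 27458)*(-31495 - 38233) = ((-10372 - 22794) + 27458)*(-69728) = (-33166 + 27458)*(-69728) = -5708*(-69728) = 398007424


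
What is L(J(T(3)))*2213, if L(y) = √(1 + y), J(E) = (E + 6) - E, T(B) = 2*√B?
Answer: 2213*√7 ≈ 5855.0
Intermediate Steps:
J(E) = 6 (J(E) = (6 + E) - E = 6)
L(J(T(3)))*2213 = √(1 + 6)*2213 = √7*2213 = 2213*√7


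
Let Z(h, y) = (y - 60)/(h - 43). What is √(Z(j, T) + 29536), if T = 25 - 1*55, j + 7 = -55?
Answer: √1447306/7 ≈ 171.86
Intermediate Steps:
j = -62 (j = -7 - 55 = -62)
T = -30 (T = 25 - 55 = -30)
Z(h, y) = (-60 + y)/(-43 + h)
√(Z(j, T) + 29536) = √((-60 - 30)/(-43 - 62) + 29536) = √(-90/(-105) + 29536) = √(-1/105*(-90) + 29536) = √(6/7 + 29536) = √(206758/7) = √1447306/7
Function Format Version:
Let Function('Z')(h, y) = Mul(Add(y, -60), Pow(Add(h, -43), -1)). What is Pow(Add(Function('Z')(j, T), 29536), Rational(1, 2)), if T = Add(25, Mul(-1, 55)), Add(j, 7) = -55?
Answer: Mul(Rational(1, 7), Pow(1447306, Rational(1, 2))) ≈ 171.86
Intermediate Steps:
j = -62 (j = Add(-7, -55) = -62)
T = -30 (T = Add(25, -55) = -30)
Function('Z')(h, y) = Mul(Pow(Add(-43, h), -1), Add(-60, y)) (Function('Z')(h, y) = Mul(Add(-60, y), Pow(Add(-43, h), -1)) = Mul(Pow(Add(-43, h), -1), Add(-60, y)))
Pow(Add(Function('Z')(j, T), 29536), Rational(1, 2)) = Pow(Add(Mul(Pow(Add(-43, -62), -1), Add(-60, -30)), 29536), Rational(1, 2)) = Pow(Add(Mul(Pow(-105, -1), -90), 29536), Rational(1, 2)) = Pow(Add(Mul(Rational(-1, 105), -90), 29536), Rational(1, 2)) = Pow(Add(Rational(6, 7), 29536), Rational(1, 2)) = Pow(Rational(206758, 7), Rational(1, 2)) = Mul(Rational(1, 7), Pow(1447306, Rational(1, 2)))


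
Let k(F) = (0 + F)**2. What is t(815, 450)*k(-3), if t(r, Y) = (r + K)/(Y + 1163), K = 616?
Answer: 12879/1613 ≈ 7.9845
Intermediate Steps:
t(r, Y) = (616 + r)/(1163 + Y) (t(r, Y) = (r + 616)/(Y + 1163) = (616 + r)/(1163 + Y))
k(F) = F**2
t(815, 450)*k(-3) = ((616 + 815)/(1163 + 450))*(-3)**2 = (1431/1613)*9 = 12879/1613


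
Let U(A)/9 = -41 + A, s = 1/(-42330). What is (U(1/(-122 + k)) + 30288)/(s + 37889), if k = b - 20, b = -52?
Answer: 122847522705/155572612793 ≈ 0.78965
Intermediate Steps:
k = -72 (k = -52 - 20 = -72)
s = -1/42330 ≈ -2.3624e-5
U(A) = -369 + 9*A (U(A) = 9*(-41 + A) = -369 + 9*A)
(U(1/(-122 + k)) + 30288)/(s + 37889) = ((-369 + 9/(-122 - 72)) + 30288)/(-1/42330 + 37889) = ((-369 + 9/(-194)) + 30288)/(1603841369/42330) = ((-369 + 9*(-1/194)) + 30288)*(42330/1603841369) = ((-369 - 9/194) + 30288)*(42330/1603841369) = (-71595/194 + 30288)*(42330/1603841369) = (5804277/194)*(42330/1603841369) = 122847522705/155572612793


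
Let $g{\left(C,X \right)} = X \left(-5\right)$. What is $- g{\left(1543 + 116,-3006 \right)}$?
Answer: $-15030$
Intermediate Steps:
$g{\left(C,X \right)} = - 5 X$
$- g{\left(1543 + 116,-3006 \right)} = - \left(-5\right) \left(-3006\right) = \left(-1\right) 15030 = -15030$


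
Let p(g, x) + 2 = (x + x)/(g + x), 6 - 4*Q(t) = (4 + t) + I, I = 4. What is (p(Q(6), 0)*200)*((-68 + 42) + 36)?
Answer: -4000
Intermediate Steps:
Q(t) = -½ - t/4 (Q(t) = 3/2 - ((4 + t) + 4)/4 = 3/2 - (8 + t)/4 = 3/2 + (-2 - t/4) = -½ - t/4)
p(g, x) = -2 + 2*x/(g + x) (p(g, x) = -2 + (x + x)/(g + x) = -2 + (2*x)/(g + x) = -2 + 2*x/(g + x))
(p(Q(6), 0)*200)*((-68 + 42) + 36) = (-2*(-½ - ¼*6)/((-½ - ¼*6) + 0)*200)*((-68 + 42) + 36) = (-2*(-½ - 3/2)/((-½ - 3/2) + 0)*200)*(-26 + 36) = (-2*(-2)/(-2 + 0)*200)*10 = (-2*(-2)/(-2)*200)*10 = (-2*(-2)*(-½)*200)*10 = -2*200*10 = -400*10 = -4000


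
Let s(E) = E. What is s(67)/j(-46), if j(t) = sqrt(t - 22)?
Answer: -67*I*sqrt(17)/34 ≈ -8.1249*I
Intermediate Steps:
j(t) = sqrt(-22 + t)
s(67)/j(-46) = 67/(sqrt(-22 - 46)) = 67/(sqrt(-68)) = 67/((2*I*sqrt(17))) = 67*(-I*sqrt(17)/34) = -67*I*sqrt(17)/34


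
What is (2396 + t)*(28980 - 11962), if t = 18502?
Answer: 355642164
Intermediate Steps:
(2396 + t)*(28980 - 11962) = (2396 + 18502)*(28980 - 11962) = 20898*17018 = 355642164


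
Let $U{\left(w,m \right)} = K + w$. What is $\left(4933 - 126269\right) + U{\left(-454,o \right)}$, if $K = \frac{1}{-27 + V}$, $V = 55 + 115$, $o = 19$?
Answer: $- \frac{17415969}{143} \approx -1.2179 \cdot 10^{5}$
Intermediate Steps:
$V = 170$
$K = \frac{1}{143}$ ($K = \frac{1}{-27 + 170} = \frac{1}{143} \approx 0.006993$)
$U{\left(w,m \right)} = \frac{1}{143} + w$
$\left(4933 - 126269\right) + U{\left(-454,o \right)} = \left(4933 - 126269\right) + \left(\frac{1}{143} - 454\right) = -121336 - \frac{64921}{143} = - \frac{17415969}{143}$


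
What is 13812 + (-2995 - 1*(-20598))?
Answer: 31415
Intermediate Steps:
13812 + (-2995 - 1*(-20598)) = 13812 + (-2995 + 20598) = 13812 + 17603 = 31415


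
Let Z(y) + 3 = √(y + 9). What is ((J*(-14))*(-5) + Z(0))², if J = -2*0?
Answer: 0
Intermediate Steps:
Z(y) = -3 + √(9 + y) (Z(y) = -3 + √(y + 9) = -3 + √(9 + y))
J = 0
((J*(-14))*(-5) + Z(0))² = ((0*(-14))*(-5) + (-3 + √(9 + 0)))² = (0*(-5) + (-3 + √9))² = (0 + (-3 + 3))² = (0 + 0)² = 0² = 0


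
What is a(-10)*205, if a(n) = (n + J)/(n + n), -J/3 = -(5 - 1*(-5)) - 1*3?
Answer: -1189/4 ≈ -297.25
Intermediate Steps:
J = 39 (J = -3*(-(5 - 1*(-5)) - 1*3) = -3*(-(5 + 5) - 3) = -3*(-1*10 - 3) = -3*(-10 - 3) = -3*(-13) = 39)
a(n) = (39 + n)/(2*n) (a(n) = (n + 39)/(n + n) = (39 + n)/((2*n)) = (39 + n)*(1/(2*n)) = (39 + n)/(2*n))
a(-10)*205 = ((½)*(39 - 10)/(-10))*205 = ((½)*(-⅒)*29)*205 = -29/20*205 = -1189/4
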